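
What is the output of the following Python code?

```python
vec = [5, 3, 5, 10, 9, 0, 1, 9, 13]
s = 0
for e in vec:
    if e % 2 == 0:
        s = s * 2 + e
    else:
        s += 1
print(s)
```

e=5: not even, s = 0+1 = 1
e=3: not even, s = 1+1 = 2
e=5: not even, s = 2+1 = 3
e=10: even, s = 3*2+10 = 16
e=9: not even, s = 16+1 = 17
e=0: even, s = 17*2+0 = 34
e=1: not even, s = 34+1 = 35
e=9: not even, s = 35+1 = 36
e=13: not even, s = 36+1 = 37

37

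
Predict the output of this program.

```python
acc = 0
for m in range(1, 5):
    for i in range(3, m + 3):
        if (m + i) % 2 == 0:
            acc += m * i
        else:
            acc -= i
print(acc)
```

m=1,i=3: even sum, acc = 0+3 = 3
m=2,i=3: odd sum, acc = 3-3 = 0
m=2,i=4: even sum, acc = 0+8 = 8
m=3,i=3: even sum, acc = 8+9 = 17
m=3,i=4: odd sum, acc = 17-4 = 13
m=3,i=5: even sum, acc = 13+15 = 28
m=4,i=3: odd sum, acc = 28-3 = 25
m=4,i=4: even sum, acc = 25+16 = 41
m=4,i=5: odd sum, acc = 41-5 = 36
m=4,i=6: even sum, acc = 36+24 = 60

60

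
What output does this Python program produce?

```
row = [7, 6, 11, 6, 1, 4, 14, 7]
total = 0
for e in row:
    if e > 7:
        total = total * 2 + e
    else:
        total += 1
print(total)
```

51

e=7: not >7, total = 0+1 = 1
e=6: not >7, total = 1+1 = 2
e=11: >7, total = 2*2+11 = 15
e=6: not >7, total = 15+1 = 16
e=1: not >7, total = 16+1 = 17
e=4: not >7, total = 17+1 = 18
e=14: >7, total = 18*2+14 = 50
e=7: not >7, total = 50+1 = 51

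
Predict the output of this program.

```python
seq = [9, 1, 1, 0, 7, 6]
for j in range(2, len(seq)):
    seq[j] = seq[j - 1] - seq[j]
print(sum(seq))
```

-10

j=2: seq[2] = 1-1 = 0 → [9, 1, 0, 0, 7, 6]
j=3: seq[3] = 0-0 = 0 → [9, 1, 0, 0, 7, 6]
j=4: seq[4] = 0-7 = -7 → [9, 1, 0, 0, -7, 6]
j=5: seq[5] = (-7)-6 = -13 → [9, 1, 0, 0, -7, -13]
sum = -10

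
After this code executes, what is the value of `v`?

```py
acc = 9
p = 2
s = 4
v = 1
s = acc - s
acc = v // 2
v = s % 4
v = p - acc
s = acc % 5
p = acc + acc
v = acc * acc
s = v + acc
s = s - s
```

s = 9-4 = 5
acc = 1//2 = 0
v = 5%4 = 1
v = 2-0 = 2
s = 0%5 = 0
p = 0+0 = 0
v = 0*0 = 0
s = 0+0 = 0
s = 0-0 = 0

0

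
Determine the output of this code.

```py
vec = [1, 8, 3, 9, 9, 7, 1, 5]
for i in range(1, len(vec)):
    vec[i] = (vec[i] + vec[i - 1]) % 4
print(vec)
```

i=1: vec[1] = (8+1)%4 = 1 → [1, 1, 3, 9, 9, 7, 1, 5]
i=2: vec[2] = (3+1)%4 = 0 → [1, 1, 0, 9, 9, 7, 1, 5]
i=3: vec[3] = (9+0)%4 = 1 → [1, 1, 0, 1, 9, 7, 1, 5]
i=4: vec[4] = (9+1)%4 = 2 → [1, 1, 0, 1, 2, 7, 1, 5]
i=5: vec[5] = (7+2)%4 = 1 → [1, 1, 0, 1, 2, 1, 1, 5]
i=6: vec[6] = (1+1)%4 = 2 → [1, 1, 0, 1, 2, 1, 2, 5]
i=7: vec[7] = (5+2)%4 = 3 → [1, 1, 0, 1, 2, 1, 2, 3]

[1, 1, 0, 1, 2, 1, 2, 3]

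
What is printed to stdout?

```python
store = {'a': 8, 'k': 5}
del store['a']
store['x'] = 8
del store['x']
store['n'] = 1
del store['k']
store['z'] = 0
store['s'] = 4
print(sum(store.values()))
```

5

del 'a' → {'k': 5}
store['x'] = 8 → {'k': 5, 'x': 8}
del 'x' → {'k': 5}
store['n'] = 1 → {'k': 5, 'n': 1}
del 'k' → {'n': 1}
store['z'] = 0 → {'n': 1, 'z': 0}
store['s'] = 4 → {'n': 1, 'z': 0, 's': 4}
sum of values = 5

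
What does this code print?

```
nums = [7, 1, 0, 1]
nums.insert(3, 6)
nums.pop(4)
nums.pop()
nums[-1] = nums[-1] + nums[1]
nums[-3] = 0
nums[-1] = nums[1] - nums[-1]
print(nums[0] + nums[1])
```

insert 6 at 3 → [7, 1, 0, 6, 1]
pop(4) removes 1 → [7, 1, 0, 6]
pop() removes 6 → [7, 1, 0]
nums[-1] = nums[-1]+nums[1] = 0+1 = 1 → [7, 1, 1]
nums[-3] = 0 → [0, 1, 1]
nums[-1] = nums[1]-nums[-1] = 1-1 = 0 → [0, 1, 0]
nums[0]+nums[1] = 0+1 = 1

1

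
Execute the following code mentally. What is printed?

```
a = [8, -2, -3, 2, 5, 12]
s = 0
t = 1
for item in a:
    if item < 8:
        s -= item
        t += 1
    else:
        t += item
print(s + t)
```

23

item=8: not <8; t=9
item=-2: <8, s = 0-(-2) = 2; t=10
item=-3: <8, s = 2-(-3) = 5; t=11
item=2: <8, s = 5-2 = 3; t=12
item=5: <8, s = 3-5 = -2; t=13
item=12: not <8; t=25
s+t = (-2)+25 = 23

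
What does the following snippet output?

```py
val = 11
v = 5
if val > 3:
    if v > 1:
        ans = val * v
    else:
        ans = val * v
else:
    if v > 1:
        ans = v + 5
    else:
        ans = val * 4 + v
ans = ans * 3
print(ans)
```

val=11, v=5
val > 3 is True; v > 1 is True
→ ans = val * v = 55
ans = 55*3 = 165

165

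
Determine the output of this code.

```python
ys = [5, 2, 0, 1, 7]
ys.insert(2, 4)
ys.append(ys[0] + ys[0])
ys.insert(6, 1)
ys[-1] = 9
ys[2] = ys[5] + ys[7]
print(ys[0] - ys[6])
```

insert 4 at 2 → [5, 2, 4, 0, 1, 7]
append ys[0]+ys[0] = 5+5 = 10 → [5, 2, 4, 0, 1, 7, 10]
insert 1 at 6 → [5, 2, 4, 0, 1, 7, 1, 10]
ys[-1] = 9 → [5, 2, 4, 0, 1, 7, 1, 9]
ys[2] = ys[5]+ys[7] = 7+9 = 16 → [5, 2, 16, 0, 1, 7, 1, 9]
ys[0]-ys[6] = 5-1 = 4

4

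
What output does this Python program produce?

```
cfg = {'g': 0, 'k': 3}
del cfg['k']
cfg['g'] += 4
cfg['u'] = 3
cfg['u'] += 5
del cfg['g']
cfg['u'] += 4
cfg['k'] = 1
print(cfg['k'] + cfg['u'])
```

13

del 'k' → {'g': 0}
cfg['g'] = 0+4 = 4 → {'g': 4}
cfg['u'] = 3 → {'g': 4, 'u': 3}
cfg['u'] = 3+5 = 8 → {'g': 4, 'u': 8}
del 'g' → {'u': 8}
cfg['u'] = 8+4 = 12 → {'u': 12}
cfg['k'] = 1 → {'u': 12, 'k': 1}
cfg['k']+cfg['u'] = 1+12 = 13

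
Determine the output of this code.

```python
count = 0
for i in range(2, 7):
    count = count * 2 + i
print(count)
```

i=2: count = 0*2+2 = 2
i=3: count = 2*2+3 = 7
i=4: count = 7*2+4 = 18
i=5: count = 18*2+5 = 41
i=6: count = 41*2+6 = 88

88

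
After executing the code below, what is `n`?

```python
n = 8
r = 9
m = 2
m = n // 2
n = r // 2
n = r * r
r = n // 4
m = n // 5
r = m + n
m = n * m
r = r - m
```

m = 8//2 = 4
n = 9//2 = 4
n = 9*9 = 81
r = 81//4 = 20
m = 81//5 = 16
r = 16+81 = 97
m = 81*16 = 1296
r = 97-1296 = -1199

81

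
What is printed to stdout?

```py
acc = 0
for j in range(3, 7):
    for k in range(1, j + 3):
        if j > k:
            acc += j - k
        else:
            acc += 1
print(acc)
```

46

j=3,k=1: 3>1, acc = 0+2 = 2
j=3,k=2: 3>2, acc = 2+1 = 3
j=3,k=3: not 3>3, acc = 3+1 = 4
j=3,k=4: not 3>4, acc = 4+1 = 5
j=3,k=5: not 3>5, acc = 5+1 = 6
j=4,k=1: 4>1, acc = 6+3 = 9
j=4,k=2: 4>2, acc = 9+2 = 11
j=4,k=3: 4>3, acc = 11+1 = 12
j=4,k=4: not 4>4, acc = 12+1 = 13
j=4,k=5: not 4>5, acc = 13+1 = 14
j=4,k=6: not 4>6, acc = 14+1 = 15
j=5,k=1: 5>1, acc = 15+4 = 19
j=5,k=2: 5>2, acc = 19+3 = 22
j=5,k=3: 5>3, acc = 22+2 = 24
j=5,k=4: 5>4, acc = 24+1 = 25
j=5,k=5: not 5>5, acc = 25+1 = 26
j=5,k=6: not 5>6, acc = 26+1 = 27
j=5,k=7: not 5>7, acc = 27+1 = 28
j=6,k=1: 6>1, acc = 28+5 = 33
j=6,k=2: 6>2, acc = 33+4 = 37
j=6,k=3: 6>3, acc = 37+3 = 40
j=6,k=4: 6>4, acc = 40+2 = 42
j=6,k=5: 6>5, acc = 42+1 = 43
j=6,k=6: not 6>6, acc = 43+1 = 44
j=6,k=7: not 6>7, acc = 44+1 = 45
j=6,k=8: not 6>8, acc = 45+1 = 46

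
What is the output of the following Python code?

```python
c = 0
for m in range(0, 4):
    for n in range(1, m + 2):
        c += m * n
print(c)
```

m=0,n=1: c = 0+0 = 0
m=1,n=1: c = 0+1 = 1
m=1,n=2: c = 1+2 = 3
m=2,n=1: c = 3+2 = 5
m=2,n=2: c = 5+4 = 9
m=2,n=3: c = 9+6 = 15
m=3,n=1: c = 15+3 = 18
m=3,n=2: c = 18+6 = 24
m=3,n=3: c = 24+9 = 33
m=3,n=4: c = 33+12 = 45

45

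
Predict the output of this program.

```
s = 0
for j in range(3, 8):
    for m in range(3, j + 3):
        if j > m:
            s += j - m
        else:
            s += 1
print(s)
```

j=3,m=3: not 3>3, s = 0+1 = 1
j=3,m=4: not 3>4, s = 1+1 = 2
j=3,m=5: not 3>5, s = 2+1 = 3
j=4,m=3: 4>3, s = 3+1 = 4
j=4,m=4: not 4>4, s = 4+1 = 5
j=4,m=5: not 4>5, s = 5+1 = 6
j=4,m=6: not 4>6, s = 6+1 = 7
j=5,m=3: 5>3, s = 7+2 = 9
j=5,m=4: 5>4, s = 9+1 = 10
j=5,m=5: not 5>5, s = 10+1 = 11
j=5,m=6: not 5>6, s = 11+1 = 12
j=5,m=7: not 5>7, s = 12+1 = 13
j=6,m=3: 6>3, s = 13+3 = 16
j=6,m=4: 6>4, s = 16+2 = 18
j=6,m=5: 6>5, s = 18+1 = 19
j=6,m=6: not 6>6, s = 19+1 = 20
j=6,m=7: not 6>7, s = 20+1 = 21
j=6,m=8: not 6>8, s = 21+1 = 22
j=7,m=3: 7>3, s = 22+4 = 26
j=7,m=4: 7>4, s = 26+3 = 29
j=7,m=5: 7>5, s = 29+2 = 31
j=7,m=6: 7>6, s = 31+1 = 32
j=7,m=7: not 7>7, s = 32+1 = 33
j=7,m=8: not 7>8, s = 33+1 = 34
j=7,m=9: not 7>9, s = 34+1 = 35

35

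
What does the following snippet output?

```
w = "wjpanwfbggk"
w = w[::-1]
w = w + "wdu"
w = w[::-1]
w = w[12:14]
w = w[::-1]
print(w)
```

reverse → 'kggbfwnapjw'
+ 'wdu' → 'kggbfwnapjwwdu'
reverse → 'udwwjpanwfbggk'
slice [12:14] → 'gk'
reverse → 'kg'

kg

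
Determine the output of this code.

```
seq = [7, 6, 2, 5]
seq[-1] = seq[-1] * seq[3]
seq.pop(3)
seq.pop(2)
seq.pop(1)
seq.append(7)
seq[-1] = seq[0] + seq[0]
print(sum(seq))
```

21

seq[-1] = seq[-1]*seq[3] = 5*5 = 25 → [7, 6, 2, 25]
pop(3) removes 25 → [7, 6, 2]
pop(2) removes 2 → [7, 6]
pop(1) removes 6 → [7]
append 7 → [7, 7]
seq[-1] = seq[0]+seq[0] = 7+7 = 14 → [7, 14]
sum = 21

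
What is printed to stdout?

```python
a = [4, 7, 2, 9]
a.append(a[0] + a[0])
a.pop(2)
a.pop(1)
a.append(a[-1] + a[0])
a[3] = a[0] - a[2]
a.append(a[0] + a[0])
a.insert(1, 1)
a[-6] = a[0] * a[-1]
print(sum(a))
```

append a[0]+a[0] = 4+4 = 8 → [4, 7, 2, 9, 8]
pop(2) removes 2 → [4, 7, 9, 8]
pop(1) removes 7 → [4, 9, 8]
append a[-1]+a[0] = 8+4 = 12 → [4, 9, 8, 12]
a[3] = a[0]-a[2] = 4-8 = -4 → [4, 9, 8, -4]
append a[0]+a[0] = 4+4 = 8 → [4, 9, 8, -4, 8]
insert 1 at 1 → [4, 1, 9, 8, -4, 8]
a[-6] = a[0]*a[-1] = 4*8 = 32 → [32, 1, 9, 8, -4, 8]
sum = 54

54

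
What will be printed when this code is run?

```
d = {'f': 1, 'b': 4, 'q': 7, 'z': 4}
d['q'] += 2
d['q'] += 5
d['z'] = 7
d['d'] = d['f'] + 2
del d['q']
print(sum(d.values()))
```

15

d['q'] = 7+2 = 9 → {'f': 1, 'b': 4, 'q': 9, 'z': 4}
d['q'] = 9+5 = 14 → {'f': 1, 'b': 4, 'q': 14, 'z': 4}
d['z'] = 7 → {'f': 1, 'b': 4, 'q': 14, 'z': 7}
d['d'] = d['f']+2 = 3 → {'f': 1, 'b': 4, 'q': 14, 'z': 7, 'd': 3}
del 'q' → {'f': 1, 'b': 4, 'z': 7, 'd': 3}
sum of values = 15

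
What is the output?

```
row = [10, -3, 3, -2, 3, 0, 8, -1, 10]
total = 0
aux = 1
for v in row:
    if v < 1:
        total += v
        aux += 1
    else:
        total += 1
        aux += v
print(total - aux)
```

-40

v=10: not <1, total = 0+1 = 1; aux=11
v=-3: <1, total = 1+(-3) = -2; aux=12
v=3: not <1, total = (-2)+1 = -1; aux=15
v=-2: <1, total = (-1)+(-2) = -3; aux=16
v=3: not <1, total = (-3)+1 = -2; aux=19
v=0: <1, total = (-2)+0 = -2; aux=20
v=8: not <1, total = (-2)+1 = -1; aux=28
v=-1: <1, total = (-1)+(-1) = -2; aux=29
v=10: not <1, total = (-2)+1 = -1; aux=39
total-aux = (-1)-39 = -40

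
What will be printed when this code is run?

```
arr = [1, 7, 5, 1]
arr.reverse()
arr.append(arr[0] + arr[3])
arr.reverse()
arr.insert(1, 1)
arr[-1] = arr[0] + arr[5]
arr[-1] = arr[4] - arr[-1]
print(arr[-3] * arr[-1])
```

14

reverse → [1, 5, 7, 1]
append arr[0]+arr[3] = 1+1 = 2 → [1, 5, 7, 1, 2]
reverse → [2, 1, 7, 5, 1]
insert 1 at 1 → [2, 1, 1, 7, 5, 1]
arr[-1] = arr[0]+arr[5] = 2+1 = 3 → [2, 1, 1, 7, 5, 3]
arr[-1] = arr[4]-arr[-1] = 5-3 = 2 → [2, 1, 1, 7, 5, 2]
arr[-3]*arr[-1] = 7*2 = 14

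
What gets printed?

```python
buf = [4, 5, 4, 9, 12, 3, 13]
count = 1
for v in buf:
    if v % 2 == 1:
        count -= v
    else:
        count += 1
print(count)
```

v=4: not odd, count = 1+1 = 2
v=5: odd, count = 2-5 = -3
v=4: not odd, count = (-3)+1 = -2
v=9: odd, count = (-2)-9 = -11
v=12: not odd, count = (-11)+1 = -10
v=3: odd, count = (-10)-3 = -13
v=13: odd, count = (-13)-13 = -26

-26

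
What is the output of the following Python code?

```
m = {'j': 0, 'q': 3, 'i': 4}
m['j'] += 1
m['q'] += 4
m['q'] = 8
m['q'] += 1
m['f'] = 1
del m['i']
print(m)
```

m['j'] = 0+1 = 1 → {'j': 1, 'q': 3, 'i': 4}
m['q'] = 3+4 = 7 → {'j': 1, 'q': 7, 'i': 4}
m['q'] = 8 → {'j': 1, 'q': 8, 'i': 4}
m['q'] = 8+1 = 9 → {'j': 1, 'q': 9, 'i': 4}
m['f'] = 1 → {'j': 1, 'q': 9, 'i': 4, 'f': 1}
del 'i' → {'j': 1, 'q': 9, 'f': 1}

{'j': 1, 'q': 9, 'f': 1}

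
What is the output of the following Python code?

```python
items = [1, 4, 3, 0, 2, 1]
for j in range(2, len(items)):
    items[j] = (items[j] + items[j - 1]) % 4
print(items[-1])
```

j=2: items[2] = (3+4)%4 = 3 → [1, 4, 3, 0, 2, 1]
j=3: items[3] = (0+3)%4 = 3 → [1, 4, 3, 3, 2, 1]
j=4: items[4] = (2+3)%4 = 1 → [1, 4, 3, 3, 1, 1]
j=5: items[5] = (1+1)%4 = 2 → [1, 4, 3, 3, 1, 2]

2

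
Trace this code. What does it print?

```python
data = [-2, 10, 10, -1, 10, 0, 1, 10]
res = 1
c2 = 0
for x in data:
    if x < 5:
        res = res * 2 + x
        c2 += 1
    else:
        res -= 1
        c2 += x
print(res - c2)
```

x=-2: <5, res = 1*2+(-2) = 0; c2=1
x=10: not <5, res = 0-1 = -1; c2=11
x=10: not <5, res = (-1)-1 = -2; c2=21
x=-1: <5, res = (-2)*2+(-1) = -5; c2=22
x=10: not <5, res = (-5)-1 = -6; c2=32
x=0: <5, res = (-6)*2+0 = -12; c2=33
x=1: <5, res = (-12)*2+1 = -23; c2=34
x=10: not <5, res = (-23)-1 = -24; c2=44
res-c2 = (-24)-44 = -68

-68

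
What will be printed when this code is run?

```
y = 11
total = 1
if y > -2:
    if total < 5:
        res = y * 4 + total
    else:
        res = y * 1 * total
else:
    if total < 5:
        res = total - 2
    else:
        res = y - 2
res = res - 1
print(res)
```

y=11, total=1
y > -2 is True; total < 5 is True
→ res = y * 4 + total = 45
res = 45-1 = 44

44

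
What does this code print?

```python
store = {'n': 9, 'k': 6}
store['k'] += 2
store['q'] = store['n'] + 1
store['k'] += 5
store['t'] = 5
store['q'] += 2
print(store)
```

store['k'] = 6+2 = 8 → {'n': 9, 'k': 8}
store['q'] = store['n']+1 = 10 → {'n': 9, 'k': 8, 'q': 10}
store['k'] = 8+5 = 13 → {'n': 9, 'k': 13, 'q': 10}
store['t'] = 5 → {'n': 9, 'k': 13, 'q': 10, 't': 5}
store['q'] = 10+2 = 12 → {'n': 9, 'k': 13, 'q': 12, 't': 5}

{'n': 9, 'k': 13, 'q': 12, 't': 5}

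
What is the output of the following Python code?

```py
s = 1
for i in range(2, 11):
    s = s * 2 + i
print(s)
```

2036

i=2: s = 1*2+2 = 4
i=3: s = 4*2+3 = 11
i=4: s = 11*2+4 = 26
i=5: s = 26*2+5 = 57
i=6: s = 57*2+6 = 120
i=7: s = 120*2+7 = 247
i=8: s = 247*2+8 = 502
i=9: s = 502*2+9 = 1013
i=10: s = 1013*2+10 = 2036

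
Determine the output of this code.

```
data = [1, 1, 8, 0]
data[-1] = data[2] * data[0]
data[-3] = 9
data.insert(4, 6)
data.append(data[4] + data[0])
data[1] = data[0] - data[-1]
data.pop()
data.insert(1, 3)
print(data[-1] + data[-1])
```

12

data[-1] = data[2]*data[0] = 8*1 = 8 → [1, 1, 8, 8]
data[-3] = 9 → [1, 9, 8, 8]
insert 6 at 4 → [1, 9, 8, 8, 6]
append data[4]+data[0] = 6+1 = 7 → [1, 9, 8, 8, 6, 7]
data[1] = data[0]-data[-1] = 1-7 = -6 → [1, -6, 8, 8, 6, 7]
pop() removes 7 → [1, -6, 8, 8, 6]
insert 3 at 1 → [1, 3, -6, 8, 8, 6]
data[-1]+data[-1] = 6+6 = 12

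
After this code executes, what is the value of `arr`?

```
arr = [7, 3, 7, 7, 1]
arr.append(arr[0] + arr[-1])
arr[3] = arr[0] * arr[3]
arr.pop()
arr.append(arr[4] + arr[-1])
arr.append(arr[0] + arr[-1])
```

append arr[0]+arr[-1] = 7+1 = 8 → [7, 3, 7, 7, 1, 8]
arr[3] = arr[0]*arr[3] = 7*7 = 49 → [7, 3, 7, 49, 1, 8]
pop() removes 8 → [7, 3, 7, 49, 1]
append arr[4]+arr[-1] = 1+1 = 2 → [7, 3, 7, 49, 1, 2]
append arr[0]+arr[-1] = 7+2 = 9 → [7, 3, 7, 49, 1, 2, 9]

[7, 3, 7, 49, 1, 2, 9]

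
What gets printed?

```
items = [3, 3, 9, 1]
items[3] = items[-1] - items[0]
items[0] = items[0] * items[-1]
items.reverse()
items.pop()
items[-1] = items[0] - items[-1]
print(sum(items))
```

2

items[3] = items[-1]-items[0] = 1-3 = -2 → [3, 3, 9, -2]
items[0] = items[0]*items[-1] = 3*(-2) = -6 → [-6, 3, 9, -2]
reverse → [-2, 9, 3, -6]
pop() removes -6 → [-2, 9, 3]
items[-1] = items[0]-items[-1] = (-2)-3 = -5 → [-2, 9, -5]
sum = 2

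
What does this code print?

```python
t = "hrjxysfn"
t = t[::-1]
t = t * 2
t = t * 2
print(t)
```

reverse → 'nfsyxjrh'
repeat ×2 → 'nfsyxjrhnfsyxjrh'
repeat ×2 → 'nfsyxjrhnfsyxjrhnfsyxjrhnfsyxjrh'

nfsyxjrhnfsyxjrhnfsyxjrhnfsyxjrh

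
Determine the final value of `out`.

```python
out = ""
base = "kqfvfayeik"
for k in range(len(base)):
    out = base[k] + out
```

k=0: prepend 'k' → 'k'
k=1: prepend 'q' → 'qk'
k=2: prepend 'f' → 'fqk'
k=3: prepend 'v' → 'vfqk'
k=4: prepend 'f' → 'fvfqk'
k=5: prepend 'a' → 'afvfqk'
k=6: prepend 'y' → 'yafvfqk'
k=7: prepend 'e' → 'eyafvfqk'
k=8: prepend 'i' → 'ieyafvfqk'
k=9: prepend 'k' → 'kieyafvfqk'

'kieyafvfqk'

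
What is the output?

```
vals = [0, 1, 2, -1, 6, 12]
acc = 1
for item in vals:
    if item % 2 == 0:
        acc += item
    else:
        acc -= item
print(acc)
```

item=0: even, acc = 1+0 = 1
item=1: not even, acc = 1-1 = 0
item=2: even, acc = 0+2 = 2
item=-1: not even, acc = 2-(-1) = 3
item=6: even, acc = 3+6 = 9
item=12: even, acc = 9+12 = 21

21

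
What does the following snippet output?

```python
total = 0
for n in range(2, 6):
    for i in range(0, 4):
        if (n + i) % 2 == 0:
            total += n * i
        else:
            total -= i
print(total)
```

32

n=2,i=0: even sum, total = 0+0 = 0
n=2,i=1: odd sum, total = 0-1 = -1
n=2,i=2: even sum, total = (-1)+4 = 3
n=2,i=3: odd sum, total = 3-3 = 0
n=3,i=0: odd sum, total = 0-0 = 0
n=3,i=1: even sum, total = 0+3 = 3
n=3,i=2: odd sum, total = 3-2 = 1
n=3,i=3: even sum, total = 1+9 = 10
n=4,i=0: even sum, total = 10+0 = 10
n=4,i=1: odd sum, total = 10-1 = 9
n=4,i=2: even sum, total = 9+8 = 17
n=4,i=3: odd sum, total = 17-3 = 14
n=5,i=0: odd sum, total = 14-0 = 14
n=5,i=1: even sum, total = 14+5 = 19
n=5,i=2: odd sum, total = 19-2 = 17
n=5,i=3: even sum, total = 17+15 = 32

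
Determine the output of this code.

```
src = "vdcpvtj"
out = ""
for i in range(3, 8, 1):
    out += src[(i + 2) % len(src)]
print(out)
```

i=3: add src[5]='t' → 't'
i=4: add src[6]='j' → 'tj'
i=5: add src[0]='v' → 'tjv'
i=6: add src[1]='d' → 'tjvd'
i=7: add src[2]='c' → 'tjvdc'

tjvdc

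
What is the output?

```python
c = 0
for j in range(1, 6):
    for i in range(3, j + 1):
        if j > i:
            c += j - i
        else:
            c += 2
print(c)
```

j=3,i=3: not 3>3, c = 0+2 = 2
j=4,i=3: 4>3, c = 2+1 = 3
j=4,i=4: not 4>4, c = 3+2 = 5
j=5,i=3: 5>3, c = 5+2 = 7
j=5,i=4: 5>4, c = 7+1 = 8
j=5,i=5: not 5>5, c = 8+2 = 10

10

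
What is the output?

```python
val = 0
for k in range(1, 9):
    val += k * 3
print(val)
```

108

k=1: val = 0+1*3 = 3
k=2: val = 3+2*3 = 9
k=3: val = 9+3*3 = 18
k=4: val = 18+4*3 = 30
k=5: val = 30+5*3 = 45
k=6: val = 45+6*3 = 63
k=7: val = 63+7*3 = 84
k=8: val = 84+8*3 = 108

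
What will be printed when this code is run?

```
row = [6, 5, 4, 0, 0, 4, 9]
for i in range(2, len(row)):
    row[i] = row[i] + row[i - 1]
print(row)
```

i=2: row[2] = 4+5 = 9 → [6, 5, 9, 0, 0, 4, 9]
i=3: row[3] = 0+9 = 9 → [6, 5, 9, 9, 0, 4, 9]
i=4: row[4] = 0+9 = 9 → [6, 5, 9, 9, 9, 4, 9]
i=5: row[5] = 4+9 = 13 → [6, 5, 9, 9, 9, 13, 9]
i=6: row[6] = 9+13 = 22 → [6, 5, 9, 9, 9, 13, 22]

[6, 5, 9, 9, 9, 13, 22]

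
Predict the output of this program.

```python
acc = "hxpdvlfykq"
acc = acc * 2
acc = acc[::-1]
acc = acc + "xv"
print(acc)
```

repeat ×2 → 'hxpdvlfykqhxpdvlfykq'
reverse → 'qkyflvdpxhqkyflvdpxh'
+ 'xv' → 'qkyflvdpxhqkyflvdpxhxv'

qkyflvdpxhqkyflvdpxhxv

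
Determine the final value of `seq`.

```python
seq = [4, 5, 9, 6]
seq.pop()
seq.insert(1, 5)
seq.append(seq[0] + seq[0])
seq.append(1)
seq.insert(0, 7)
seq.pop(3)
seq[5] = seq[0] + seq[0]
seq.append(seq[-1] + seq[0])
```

[7, 4, 5, 9, 8, 14, 21]

pop() removes 6 → [4, 5, 9]
insert 5 at 1 → [4, 5, 5, 9]
append seq[0]+seq[0] = 4+4 = 8 → [4, 5, 5, 9, 8]
append 1 → [4, 5, 5, 9, 8, 1]
insert 7 at 0 → [7, 4, 5, 5, 9, 8, 1]
pop(3) removes 5 → [7, 4, 5, 9, 8, 1]
seq[5] = seq[0]+seq[0] = 7+7 = 14 → [7, 4, 5, 9, 8, 14]
append seq[-1]+seq[0] = 14+7 = 21 → [7, 4, 5, 9, 8, 14, 21]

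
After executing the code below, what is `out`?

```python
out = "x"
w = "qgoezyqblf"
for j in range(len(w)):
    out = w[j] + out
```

j=0: prepend 'q' → 'qx'
j=1: prepend 'g' → 'gqx'
j=2: prepend 'o' → 'ogqx'
j=3: prepend 'e' → 'eogqx'
j=4: prepend 'z' → 'zeogqx'
j=5: prepend 'y' → 'yzeogqx'
j=6: prepend 'q' → 'qyzeogqx'
j=7: prepend 'b' → 'bqyzeogqx'
j=8: prepend 'l' → 'lbqyzeogqx'
j=9: prepend 'f' → 'flbqyzeogqx'

'flbqyzeogqx'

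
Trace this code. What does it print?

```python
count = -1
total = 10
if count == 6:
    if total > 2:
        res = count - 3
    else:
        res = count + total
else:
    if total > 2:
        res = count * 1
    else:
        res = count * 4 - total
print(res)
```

count=-1, total=10
count == 6 is False; total > 2 is True
→ res = count * 1 = -1

-1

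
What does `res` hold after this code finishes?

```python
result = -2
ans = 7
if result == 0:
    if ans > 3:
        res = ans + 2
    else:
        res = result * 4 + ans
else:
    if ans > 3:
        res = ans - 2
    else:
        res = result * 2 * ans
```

result=-2, ans=7
result == 0 is False; ans > 3 is True
→ res = ans - 2 = 5

5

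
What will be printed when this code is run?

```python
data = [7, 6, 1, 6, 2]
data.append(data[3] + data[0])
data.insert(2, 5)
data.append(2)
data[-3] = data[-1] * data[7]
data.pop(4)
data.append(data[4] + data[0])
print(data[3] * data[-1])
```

append data[3]+data[0] = 6+7 = 13 → [7, 6, 1, 6, 2, 13]
insert 5 at 2 → [7, 6, 5, 1, 6, 2, 13]
append 2 → [7, 6, 5, 1, 6, 2, 13, 2]
data[-3] = data[-1]*data[7] = 2*2 = 4 → [7, 6, 5, 1, 6, 4, 13, 2]
pop(4) removes 6 → [7, 6, 5, 1, 4, 13, 2]
append data[4]+data[0] = 4+7 = 11 → [7, 6, 5, 1, 4, 13, 2, 11]
data[3]*data[-1] = 1*11 = 11

11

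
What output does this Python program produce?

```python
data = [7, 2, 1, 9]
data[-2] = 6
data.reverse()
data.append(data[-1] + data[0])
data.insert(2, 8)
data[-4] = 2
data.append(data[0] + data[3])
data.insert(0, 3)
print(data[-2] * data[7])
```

176

data[-2] = 6 → [7, 2, 6, 9]
reverse → [9, 6, 2, 7]
append data[-1]+data[0] = 7+9 = 16 → [9, 6, 2, 7, 16]
insert 8 at 2 → [9, 6, 8, 2, 7, 16]
data[-4] = 2 → [9, 6, 2, 2, 7, 16]
append data[0]+data[3] = 9+2 = 11 → [9, 6, 2, 2, 7, 16, 11]
insert 3 at 0 → [3, 9, 6, 2, 2, 7, 16, 11]
data[-2]*data[7] = 16*11 = 176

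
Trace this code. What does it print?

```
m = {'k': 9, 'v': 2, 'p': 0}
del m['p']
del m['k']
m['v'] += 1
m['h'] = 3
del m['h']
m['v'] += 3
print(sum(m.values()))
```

6

del 'p' → {'k': 9, 'v': 2}
del 'k' → {'v': 2}
m['v'] = 2+1 = 3 → {'v': 3}
m['h'] = 3 → {'v': 3, 'h': 3}
del 'h' → {'v': 3}
m['v'] = 3+3 = 6 → {'v': 6}
sum of values = 6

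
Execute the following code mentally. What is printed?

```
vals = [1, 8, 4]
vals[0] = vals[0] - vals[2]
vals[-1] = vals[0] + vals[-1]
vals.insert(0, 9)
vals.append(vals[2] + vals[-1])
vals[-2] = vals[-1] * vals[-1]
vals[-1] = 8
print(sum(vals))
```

103

vals[0] = vals[0]-vals[2] = 1-4 = -3 → [-3, 8, 4]
vals[-1] = vals[0]+vals[-1] = (-3)+4 = 1 → [-3, 8, 1]
insert 9 at 0 → [9, -3, 8, 1]
append vals[2]+vals[-1] = 8+1 = 9 → [9, -3, 8, 1, 9]
vals[-2] = vals[-1]*vals[-1] = 9*9 = 81 → [9, -3, 8, 81, 9]
vals[-1] = 8 → [9, -3, 8, 81, 8]
sum = 103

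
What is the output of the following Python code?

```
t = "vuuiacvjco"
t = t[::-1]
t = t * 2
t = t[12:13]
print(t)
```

j

reverse → 'ocjvcaiuuv'
repeat ×2 → 'ocjvcaiuuvocjvcaiuuv'
slice [12:13] → 'j'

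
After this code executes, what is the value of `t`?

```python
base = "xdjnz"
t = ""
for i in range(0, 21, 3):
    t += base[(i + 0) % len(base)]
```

'xndzjxn'

i=0: add base[0]='x' → 'x'
i=3: add base[3]='n' → 'xn'
i=6: add base[1]='d' → 'xnd'
i=9: add base[4]='z' → 'xndz'
i=12: add base[2]='j' → 'xndzj'
i=15: add base[0]='x' → 'xndzjx'
i=18: add base[3]='n' → 'xndzjxn'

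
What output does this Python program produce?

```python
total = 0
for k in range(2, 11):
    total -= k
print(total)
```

k=2: total = 0-2 = -2
k=3: total = (-2)-3 = -5
k=4: total = (-5)-4 = -9
k=5: total = (-9)-5 = -14
k=6: total = (-14)-6 = -20
k=7: total = (-20)-7 = -27
k=8: total = (-27)-8 = -35
k=9: total = (-35)-9 = -44
k=10: total = (-44)-10 = -54

-54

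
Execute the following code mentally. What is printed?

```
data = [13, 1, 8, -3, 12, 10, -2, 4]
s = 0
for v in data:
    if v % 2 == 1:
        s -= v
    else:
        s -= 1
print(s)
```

-16

v=13: odd, s = 0-13 = -13
v=1: odd, s = (-13)-1 = -14
v=8: not odd, s = (-14)-1 = -15
v=-3: odd, s = (-15)-(-3) = -12
v=12: not odd, s = (-12)-1 = -13
v=10: not odd, s = (-13)-1 = -14
v=-2: not odd, s = (-14)-1 = -15
v=4: not odd, s = (-15)-1 = -16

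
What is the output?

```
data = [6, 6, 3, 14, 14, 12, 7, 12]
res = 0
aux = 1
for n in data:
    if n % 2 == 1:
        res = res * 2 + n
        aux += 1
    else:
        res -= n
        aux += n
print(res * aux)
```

n=6: not odd, res = 0-6 = -6; aux=7
n=6: not odd, res = (-6)-6 = -12; aux=13
n=3: odd, res = (-12)*2+3 = -21; aux=14
n=14: not odd, res = (-21)-14 = -35; aux=28
n=14: not odd, res = (-35)-14 = -49; aux=42
n=12: not odd, res = (-49)-12 = -61; aux=54
n=7: odd, res = (-61)*2+7 = -115; aux=55
n=12: not odd, res = (-115)-12 = -127; aux=67
res*aux = (-127)*67 = -8509

-8509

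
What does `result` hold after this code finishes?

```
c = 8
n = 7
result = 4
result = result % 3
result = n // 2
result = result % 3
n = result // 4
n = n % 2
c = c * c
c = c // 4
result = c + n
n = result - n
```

16

result = 4%3 = 1
result = 7//2 = 3
result = 3%3 = 0
n = 0//4 = 0
n = 0%2 = 0
c = 8*8 = 64
c = 64//4 = 16
result = 16+0 = 16
n = 16-0 = 16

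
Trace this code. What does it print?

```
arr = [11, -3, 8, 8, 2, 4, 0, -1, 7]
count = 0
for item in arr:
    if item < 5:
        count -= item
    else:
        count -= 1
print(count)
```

-6

item=11: not <5, count = 0-1 = -1
item=-3: <5, count = (-1)-(-3) = 2
item=8: not <5, count = 2-1 = 1
item=8: not <5, count = 1-1 = 0
item=2: <5, count = 0-2 = -2
item=4: <5, count = (-2)-4 = -6
item=0: <5, count = (-6)-0 = -6
item=-1: <5, count = (-6)-(-1) = -5
item=7: not <5, count = (-5)-1 = -6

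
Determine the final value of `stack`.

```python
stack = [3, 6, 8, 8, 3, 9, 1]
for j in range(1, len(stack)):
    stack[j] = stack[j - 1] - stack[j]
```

[3, -3, -11, -19, -22, -31, -32]

j=1: stack[1] = 3-6 = -3 → [3, -3, 8, 8, 3, 9, 1]
j=2: stack[2] = (-3)-8 = -11 → [3, -3, -11, 8, 3, 9, 1]
j=3: stack[3] = (-11)-8 = -19 → [3, -3, -11, -19, 3, 9, 1]
j=4: stack[4] = (-19)-3 = -22 → [3, -3, -11, -19, -22, 9, 1]
j=5: stack[5] = (-22)-9 = -31 → [3, -3, -11, -19, -22, -31, 1]
j=6: stack[6] = (-31)-1 = -32 → [3, -3, -11, -19, -22, -31, -32]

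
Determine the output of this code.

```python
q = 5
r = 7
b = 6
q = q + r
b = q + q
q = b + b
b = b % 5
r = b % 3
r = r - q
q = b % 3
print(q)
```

q = 5+7 = 12
b = 12+12 = 24
q = 24+24 = 48
b = 24%5 = 4
r = 4%3 = 1
r = 1-48 = -47
q = 4%3 = 1

1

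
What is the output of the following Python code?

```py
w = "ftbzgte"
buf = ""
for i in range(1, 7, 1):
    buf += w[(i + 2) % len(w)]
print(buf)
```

zgteft

i=1: add w[3]='z' → 'z'
i=2: add w[4]='g' → 'zg'
i=3: add w[5]='t' → 'zgt'
i=4: add w[6]='e' → 'zgte'
i=5: add w[0]='f' → 'zgtef'
i=6: add w[1]='t' → 'zgteft'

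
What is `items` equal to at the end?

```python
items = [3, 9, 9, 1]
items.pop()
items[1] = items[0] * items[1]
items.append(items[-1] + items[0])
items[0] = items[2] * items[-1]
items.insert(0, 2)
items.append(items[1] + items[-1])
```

[2, 108, 27, 9, 12, 120]

pop() removes 1 → [3, 9, 9]
items[1] = items[0]*items[1] = 3*9 = 27 → [3, 27, 9]
append items[-1]+items[0] = 9+3 = 12 → [3, 27, 9, 12]
items[0] = items[2]*items[-1] = 9*12 = 108 → [108, 27, 9, 12]
insert 2 at 0 → [2, 108, 27, 9, 12]
append items[1]+items[-1] = 108+12 = 120 → [2, 108, 27, 9, 12, 120]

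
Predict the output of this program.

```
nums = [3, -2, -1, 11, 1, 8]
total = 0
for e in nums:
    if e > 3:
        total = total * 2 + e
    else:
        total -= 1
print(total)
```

e=3: not >3, total = 0-1 = -1
e=-2: not >3, total = (-1)-1 = -2
e=-1: not >3, total = (-2)-1 = -3
e=11: >3, total = (-3)*2+11 = 5
e=1: not >3, total = 5-1 = 4
e=8: >3, total = 4*2+8 = 16

16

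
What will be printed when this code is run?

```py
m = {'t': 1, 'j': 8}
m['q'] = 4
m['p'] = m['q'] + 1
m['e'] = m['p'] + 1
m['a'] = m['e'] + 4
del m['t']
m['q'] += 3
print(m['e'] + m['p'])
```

m['q'] = 4 → {'t': 1, 'j': 8, 'q': 4}
m['p'] = m['q']+1 = 5 → {'t': 1, 'j': 8, 'q': 4, 'p': 5}
m['e'] = m['p']+1 = 6 → {'t': 1, 'j': 8, 'q': 4, 'p': 5, 'e': 6}
m['a'] = m['e']+4 = 10 → {'t': 1, 'j': 8, 'q': 4, 'p': 5, 'e': 6, 'a': 10}
del 't' → {'j': 8, 'q': 4, 'p': 5, 'e': 6, 'a': 10}
m['q'] = 4+3 = 7 → {'j': 8, 'q': 7, 'p': 5, 'e': 6, 'a': 10}
m['e']+m['p'] = 6+5 = 11

11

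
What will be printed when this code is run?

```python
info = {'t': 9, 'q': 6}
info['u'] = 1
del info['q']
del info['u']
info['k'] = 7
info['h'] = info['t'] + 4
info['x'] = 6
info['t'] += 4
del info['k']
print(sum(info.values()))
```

32

info['u'] = 1 → {'t': 9, 'q': 6, 'u': 1}
del 'q' → {'t': 9, 'u': 1}
del 'u' → {'t': 9}
info['k'] = 7 → {'t': 9, 'k': 7}
info['h'] = info['t']+4 = 13 → {'t': 9, 'k': 7, 'h': 13}
info['x'] = 6 → {'t': 9, 'k': 7, 'h': 13, 'x': 6}
info['t'] = 9+4 = 13 → {'t': 13, 'k': 7, 'h': 13, 'x': 6}
del 'k' → {'t': 13, 'h': 13, 'x': 6}
sum of values = 32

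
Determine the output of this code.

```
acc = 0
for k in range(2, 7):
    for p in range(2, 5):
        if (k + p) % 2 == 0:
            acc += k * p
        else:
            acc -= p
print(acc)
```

k=2,p=2: even sum, acc = 0+4 = 4
k=2,p=3: odd sum, acc = 4-3 = 1
k=2,p=4: even sum, acc = 1+8 = 9
k=3,p=2: odd sum, acc = 9-2 = 7
k=3,p=3: even sum, acc = 7+9 = 16
k=3,p=4: odd sum, acc = 16-4 = 12
k=4,p=2: even sum, acc = 12+8 = 20
k=4,p=3: odd sum, acc = 20-3 = 17
k=4,p=4: even sum, acc = 17+16 = 33
k=5,p=2: odd sum, acc = 33-2 = 31
k=5,p=3: even sum, acc = 31+15 = 46
k=5,p=4: odd sum, acc = 46-4 = 42
k=6,p=2: even sum, acc = 42+12 = 54
k=6,p=3: odd sum, acc = 54-3 = 51
k=6,p=4: even sum, acc = 51+24 = 75

75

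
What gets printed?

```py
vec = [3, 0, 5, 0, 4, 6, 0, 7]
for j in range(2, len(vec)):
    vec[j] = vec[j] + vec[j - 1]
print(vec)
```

[3, 0, 5, 5, 9, 15, 15, 22]

j=2: vec[2] = 5+0 = 5 → [3, 0, 5, 0, 4, 6, 0, 7]
j=3: vec[3] = 0+5 = 5 → [3, 0, 5, 5, 4, 6, 0, 7]
j=4: vec[4] = 4+5 = 9 → [3, 0, 5, 5, 9, 6, 0, 7]
j=5: vec[5] = 6+9 = 15 → [3, 0, 5, 5, 9, 15, 0, 7]
j=6: vec[6] = 0+15 = 15 → [3, 0, 5, 5, 9, 15, 15, 7]
j=7: vec[7] = 7+15 = 22 → [3, 0, 5, 5, 9, 15, 15, 22]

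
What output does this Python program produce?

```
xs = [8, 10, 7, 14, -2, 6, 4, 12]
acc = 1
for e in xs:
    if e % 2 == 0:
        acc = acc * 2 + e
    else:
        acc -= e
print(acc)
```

e=8: even, acc = 1*2+8 = 10
e=10: even, acc = 10*2+10 = 30
e=7: not even, acc = 30-7 = 23
e=14: even, acc = 23*2+14 = 60
e=-2: even, acc = 60*2+(-2) = 118
e=6: even, acc = 118*2+6 = 242
e=4: even, acc = 242*2+4 = 488
e=12: even, acc = 488*2+12 = 988

988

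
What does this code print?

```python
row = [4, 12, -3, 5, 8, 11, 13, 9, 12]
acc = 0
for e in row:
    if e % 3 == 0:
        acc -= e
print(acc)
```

-30

e=4: not %3==0
e=12: %3==0, acc = 0-12 = -12
e=-3: %3==0, acc = (-12)-(-3) = -9
e=5: not %3==0
e=8: not %3==0
e=11: not %3==0
e=13: not %3==0
e=9: %3==0, acc = (-9)-9 = -18
e=12: %3==0, acc = (-18)-12 = -30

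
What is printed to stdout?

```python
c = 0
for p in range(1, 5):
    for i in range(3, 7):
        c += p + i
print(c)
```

p=1,i=3: c = 0+4 = 4
p=1,i=4: c = 4+5 = 9
p=1,i=5: c = 9+6 = 15
p=1,i=6: c = 15+7 = 22
p=2,i=3: c = 22+5 = 27
p=2,i=4: c = 27+6 = 33
p=2,i=5: c = 33+7 = 40
p=2,i=6: c = 40+8 = 48
p=3,i=3: c = 48+6 = 54
p=3,i=4: c = 54+7 = 61
p=3,i=5: c = 61+8 = 69
p=3,i=6: c = 69+9 = 78
p=4,i=3: c = 78+7 = 85
p=4,i=4: c = 85+8 = 93
p=4,i=5: c = 93+9 = 102
p=4,i=6: c = 102+10 = 112

112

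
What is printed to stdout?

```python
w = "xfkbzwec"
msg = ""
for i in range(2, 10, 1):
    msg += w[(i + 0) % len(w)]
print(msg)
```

i=2: add w[2]='k' → 'k'
i=3: add w[3]='b' → 'kb'
i=4: add w[4]='z' → 'kbz'
i=5: add w[5]='w' → 'kbzw'
i=6: add w[6]='e' → 'kbzwe'
i=7: add w[7]='c' → 'kbzwec'
i=8: add w[0]='x' → 'kbzwecx'
i=9: add w[1]='f' → 'kbzwecxf'

kbzwecxf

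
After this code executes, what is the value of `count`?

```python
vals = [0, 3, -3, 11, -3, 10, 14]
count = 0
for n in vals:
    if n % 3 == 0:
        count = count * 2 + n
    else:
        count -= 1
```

-1

n=0: %3==0, count = 0*2+0 = 0
n=3: %3==0, count = 0*2+3 = 3
n=-3: %3==0, count = 3*2+(-3) = 3
n=11: not %3==0, count = 3-1 = 2
n=-3: %3==0, count = 2*2+(-3) = 1
n=10: not %3==0, count = 1-1 = 0
n=14: not %3==0, count = 0-1 = -1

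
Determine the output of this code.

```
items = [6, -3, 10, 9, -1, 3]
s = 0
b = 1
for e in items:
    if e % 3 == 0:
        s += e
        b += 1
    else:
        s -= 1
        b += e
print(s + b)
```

27

e=6: %3==0, s = 0+6 = 6; b=2
e=-3: %3==0, s = 6+(-3) = 3; b=3
e=10: not %3==0, s = 3-1 = 2; b=13
e=9: %3==0, s = 2+9 = 11; b=14
e=-1: not %3==0, s = 11-1 = 10; b=13
e=3: %3==0, s = 10+3 = 13; b=14
s+b = 13+14 = 27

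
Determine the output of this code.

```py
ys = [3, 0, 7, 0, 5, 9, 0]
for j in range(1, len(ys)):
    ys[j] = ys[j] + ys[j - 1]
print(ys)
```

[3, 3, 10, 10, 15, 24, 24]

j=1: ys[1] = 0+3 = 3 → [3, 3, 7, 0, 5, 9, 0]
j=2: ys[2] = 7+3 = 10 → [3, 3, 10, 0, 5, 9, 0]
j=3: ys[3] = 0+10 = 10 → [3, 3, 10, 10, 5, 9, 0]
j=4: ys[4] = 5+10 = 15 → [3, 3, 10, 10, 15, 9, 0]
j=5: ys[5] = 9+15 = 24 → [3, 3, 10, 10, 15, 24, 0]
j=6: ys[6] = 0+24 = 24 → [3, 3, 10, 10, 15, 24, 24]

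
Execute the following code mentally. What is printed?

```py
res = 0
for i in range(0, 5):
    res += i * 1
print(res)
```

i=0: res = 0+0*1 = 0
i=1: res = 0+1*1 = 1
i=2: res = 1+2*1 = 3
i=3: res = 3+3*1 = 6
i=4: res = 6+4*1 = 10

10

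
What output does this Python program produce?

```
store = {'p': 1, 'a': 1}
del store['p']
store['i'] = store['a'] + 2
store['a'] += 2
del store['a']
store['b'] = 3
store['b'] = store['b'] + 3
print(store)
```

{'i': 3, 'b': 6}

del 'p' → {'a': 1}
store['i'] = store['a']+2 = 3 → {'a': 1, 'i': 3}
store['a'] = 1+2 = 3 → {'a': 3, 'i': 3}
del 'a' → {'i': 3}
store['b'] = 3 → {'i': 3, 'b': 3}
store['b'] = store['b']+3 = 6 → {'i': 3, 'b': 6}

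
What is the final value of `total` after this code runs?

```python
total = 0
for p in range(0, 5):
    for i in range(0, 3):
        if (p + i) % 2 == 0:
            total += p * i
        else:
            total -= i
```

p=0,i=0: even sum, total = 0+0 = 0
p=0,i=1: odd sum, total = 0-1 = -1
p=0,i=2: even sum, total = (-1)+0 = -1
p=1,i=0: odd sum, total = (-1)-0 = -1
p=1,i=1: even sum, total = (-1)+1 = 0
p=1,i=2: odd sum, total = 0-2 = -2
p=2,i=0: even sum, total = (-2)+0 = -2
p=2,i=1: odd sum, total = (-2)-1 = -3
p=2,i=2: even sum, total = (-3)+4 = 1
p=3,i=0: odd sum, total = 1-0 = 1
p=3,i=1: even sum, total = 1+3 = 4
p=3,i=2: odd sum, total = 4-2 = 2
p=4,i=0: even sum, total = 2+0 = 2
p=4,i=1: odd sum, total = 2-1 = 1
p=4,i=2: even sum, total = 1+8 = 9

9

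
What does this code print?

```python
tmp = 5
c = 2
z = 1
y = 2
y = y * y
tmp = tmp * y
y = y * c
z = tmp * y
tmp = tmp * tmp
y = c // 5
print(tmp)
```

y = 2*2 = 4
tmp = 5*4 = 20
y = 4*2 = 8
z = 20*8 = 160
tmp = 20*20 = 400
y = 2//5 = 0

400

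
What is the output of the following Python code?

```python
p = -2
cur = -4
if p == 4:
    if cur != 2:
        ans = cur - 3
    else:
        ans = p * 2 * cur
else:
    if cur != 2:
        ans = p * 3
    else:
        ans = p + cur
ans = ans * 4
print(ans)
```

-24

p=-2, cur=-4
p == 4 is False; cur != 2 is True
→ ans = p * 3 = -6
ans = (-6)*4 = -24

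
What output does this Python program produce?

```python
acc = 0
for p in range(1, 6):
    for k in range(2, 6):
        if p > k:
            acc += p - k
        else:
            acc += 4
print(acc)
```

66

p=1,k=2: not 1>2, acc = 0+4 = 4
p=1,k=3: not 1>3, acc = 4+4 = 8
p=1,k=4: not 1>4, acc = 8+4 = 12
p=1,k=5: not 1>5, acc = 12+4 = 16
p=2,k=2: not 2>2, acc = 16+4 = 20
p=2,k=3: not 2>3, acc = 20+4 = 24
p=2,k=4: not 2>4, acc = 24+4 = 28
p=2,k=5: not 2>5, acc = 28+4 = 32
p=3,k=2: 3>2, acc = 32+1 = 33
p=3,k=3: not 3>3, acc = 33+4 = 37
p=3,k=4: not 3>4, acc = 37+4 = 41
p=3,k=5: not 3>5, acc = 41+4 = 45
p=4,k=2: 4>2, acc = 45+2 = 47
p=4,k=3: 4>3, acc = 47+1 = 48
p=4,k=4: not 4>4, acc = 48+4 = 52
p=4,k=5: not 4>5, acc = 52+4 = 56
p=5,k=2: 5>2, acc = 56+3 = 59
p=5,k=3: 5>3, acc = 59+2 = 61
p=5,k=4: 5>4, acc = 61+1 = 62
p=5,k=5: not 5>5, acc = 62+4 = 66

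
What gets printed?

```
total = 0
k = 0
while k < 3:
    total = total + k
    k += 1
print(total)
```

k=0: total = 0+0 = 0
k=1: total = 0+1 = 1
k=2: total = 1+2 = 3

3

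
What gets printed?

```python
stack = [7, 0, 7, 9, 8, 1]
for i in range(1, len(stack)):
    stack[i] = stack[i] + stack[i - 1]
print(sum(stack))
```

114

i=1: stack[1] = 0+7 = 7 → [7, 7, 7, 9, 8, 1]
i=2: stack[2] = 7+7 = 14 → [7, 7, 14, 9, 8, 1]
i=3: stack[3] = 9+14 = 23 → [7, 7, 14, 23, 8, 1]
i=4: stack[4] = 8+23 = 31 → [7, 7, 14, 23, 31, 1]
i=5: stack[5] = 1+31 = 32 → [7, 7, 14, 23, 31, 32]
sum = 114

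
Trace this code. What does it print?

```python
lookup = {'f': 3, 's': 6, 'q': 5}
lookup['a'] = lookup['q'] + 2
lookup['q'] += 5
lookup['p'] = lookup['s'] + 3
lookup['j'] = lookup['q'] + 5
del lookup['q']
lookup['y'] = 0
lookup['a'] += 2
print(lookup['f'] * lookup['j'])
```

lookup['a'] = lookup['q']+2 = 7 → {'f': 3, 's': 6, 'q': 5, 'a': 7}
lookup['q'] = 5+5 = 10 → {'f': 3, 's': 6, 'q': 10, 'a': 7}
lookup['p'] = lookup['s']+3 = 9 → {'f': 3, 's': 6, 'q': 10, 'a': 7, 'p': 9}
lookup['j'] = lookup['q']+5 = 15 → {'f': 3, 's': 6, 'q': 10, 'a': 7, 'p': 9, 'j': 15}
del 'q' → {'f': 3, 's': 6, 'a': 7, 'p': 9, 'j': 15}
lookup['y'] = 0 → {'f': 3, 's': 6, 'a': 7, 'p': 9, 'j': 15, 'y': 0}
lookup['a'] = 7+2 = 9 → {'f': 3, 's': 6, 'a': 9, 'p': 9, 'j': 15, 'y': 0}
lookup['f']*lookup['j'] = 3*15 = 45

45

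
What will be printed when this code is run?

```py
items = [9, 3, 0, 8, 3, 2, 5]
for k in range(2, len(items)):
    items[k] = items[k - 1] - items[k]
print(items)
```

[9, 3, 3, -5, -8, -10, -15]

k=2: items[2] = 3-0 = 3 → [9, 3, 3, 8, 3, 2, 5]
k=3: items[3] = 3-8 = -5 → [9, 3, 3, -5, 3, 2, 5]
k=4: items[4] = (-5)-3 = -8 → [9, 3, 3, -5, -8, 2, 5]
k=5: items[5] = (-8)-2 = -10 → [9, 3, 3, -5, -8, -10, 5]
k=6: items[6] = (-10)-5 = -15 → [9, 3, 3, -5, -8, -10, -15]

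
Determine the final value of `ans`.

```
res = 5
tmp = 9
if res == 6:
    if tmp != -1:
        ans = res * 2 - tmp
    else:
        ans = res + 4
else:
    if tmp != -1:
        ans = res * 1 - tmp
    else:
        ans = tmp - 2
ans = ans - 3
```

-7

res=5, tmp=9
res == 6 is False; tmp != -1 is True
→ ans = res * 1 - tmp = -4
ans = (-4)-3 = -7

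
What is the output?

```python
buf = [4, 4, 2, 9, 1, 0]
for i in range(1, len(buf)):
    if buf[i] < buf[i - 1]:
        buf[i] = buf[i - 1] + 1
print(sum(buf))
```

43

i=1: 4>=4, unchanged → [4, 4, 2, 9, 1, 0]
i=2: 2<4, buf[2] = 4+1 = 5 → [4, 4, 5, 9, 1, 0]
i=3: 9>=5, unchanged → [4, 4, 5, 9, 1, 0]
i=4: 1<9, buf[4] = 9+1 = 10 → [4, 4, 5, 9, 10, 0]
i=5: 0<10, buf[5] = 10+1 = 11 → [4, 4, 5, 9, 10, 11]
sum = 43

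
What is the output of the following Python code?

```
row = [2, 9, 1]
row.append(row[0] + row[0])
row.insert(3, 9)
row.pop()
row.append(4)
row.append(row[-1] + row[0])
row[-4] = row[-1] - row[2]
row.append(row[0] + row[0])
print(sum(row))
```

append row[0]+row[0] = 2+2 = 4 → [2, 9, 1, 4]
insert 9 at 3 → [2, 9, 1, 9, 4]
pop() removes 4 → [2, 9, 1, 9]
append 4 → [2, 9, 1, 9, 4]
append row[-1]+row[0] = 4+2 = 6 → [2, 9, 1, 9, 4, 6]
row[-4] = row[-1]-row[2] = 6-1 = 5 → [2, 9, 5, 9, 4, 6]
append row[0]+row[0] = 2+2 = 4 → [2, 9, 5, 9, 4, 6, 4]
sum = 39

39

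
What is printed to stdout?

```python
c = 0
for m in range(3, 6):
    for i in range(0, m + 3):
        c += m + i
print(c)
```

m=3,i=0: c = 0+3 = 3
m=3,i=1: c = 3+4 = 7
m=3,i=2: c = 7+5 = 12
m=3,i=3: c = 12+6 = 18
m=3,i=4: c = 18+7 = 25
m=3,i=5: c = 25+8 = 33
m=4,i=0: c = 33+4 = 37
m=4,i=1: c = 37+5 = 42
m=4,i=2: c = 42+6 = 48
m=4,i=3: c = 48+7 = 55
m=4,i=4: c = 55+8 = 63
m=4,i=5: c = 63+9 = 72
m=4,i=6: c = 72+10 = 82
m=5,i=0: c = 82+5 = 87
m=5,i=1: c = 87+6 = 93
m=5,i=2: c = 93+7 = 100
m=5,i=3: c = 100+8 = 108
m=5,i=4: c = 108+9 = 117
m=5,i=5: c = 117+10 = 127
m=5,i=6: c = 127+11 = 138
m=5,i=7: c = 138+12 = 150

150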